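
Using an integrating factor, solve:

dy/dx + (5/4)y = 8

Using integrating factor method:

General solution: y = 32/5 + Ce^(-5x/4)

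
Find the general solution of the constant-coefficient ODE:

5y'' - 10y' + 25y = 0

Characteristic equation: 5r² - 10r + 25 = 0
Divide by 5: r² - 2r + 5 = 0
Roots: r = 1 ± 2i (complex conjugates)
General solution: y = e^x(C₁cos(2x) + C₂sin(2x))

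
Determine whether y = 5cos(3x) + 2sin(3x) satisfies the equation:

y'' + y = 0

Verification:
y'' = -45cos(3x) - 18sin(3x)
y'' + y ≠ 0 (frequency mismatch: got 9 instead of 1)

No, it is not a solution.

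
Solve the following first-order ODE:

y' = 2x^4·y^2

Separating variables and integrating:
-1/y = 2x^5/5 + C

General solution: y^-1 = (-2/5)x^5 + C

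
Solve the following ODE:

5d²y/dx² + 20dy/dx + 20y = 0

Characteristic equation: 5r² + 20r + 20 = 0
Divide by 5: r² + 4r + 4 = 0
Factored: (r + 2)² = 0
Repeated root: r = -2
General solution: y = (C₁ + C₂x)e^(-2x)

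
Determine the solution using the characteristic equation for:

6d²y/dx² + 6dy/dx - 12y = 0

Characteristic equation: 6r² + 6r - 12 = 0
Divide by 6: r² + r - 2 = 0
Roots: r = 1, -2 (distinct real)
General solution: y = C₁e^x + C₂e^(-2x)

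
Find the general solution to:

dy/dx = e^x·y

Separating variables and integrating:
ln|y| = e^x + C

General solution: y = Ce^(e^x)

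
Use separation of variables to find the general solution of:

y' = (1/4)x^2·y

Separating variables and integrating:
ln|y| = x^3/12 + C

General solution: y = Ce^(x^3/12)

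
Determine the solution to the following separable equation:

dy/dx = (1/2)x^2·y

Separating variables and integrating:
ln|y| = x^3/6 + C

General solution: y = Ce^(x^3/6)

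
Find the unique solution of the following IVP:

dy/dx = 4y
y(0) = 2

General solution: y = Ce^(4x)
Applying IC y(0) = 2:
Particular solution: y = 2e^(4x)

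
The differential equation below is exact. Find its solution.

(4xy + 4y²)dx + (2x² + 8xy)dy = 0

Verify exactness: ∂M/∂y = ∂N/∂x ✓
Find F(x,y) such that ∂F/∂x = M, ∂F/∂y = N
Solution: 2x²y + 4xy² = C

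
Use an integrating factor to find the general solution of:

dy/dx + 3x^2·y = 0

Using integrating factor method:

General solution: y = Ce^(-x^3)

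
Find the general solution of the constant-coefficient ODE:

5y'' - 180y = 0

Characteristic equation: 5r² - 180 = 0
Divide by 5: r² - 36 = 0
Roots: r = 6, -6 (distinct real)
General solution: y = C₁e^(6x) + C₂e^(-6x)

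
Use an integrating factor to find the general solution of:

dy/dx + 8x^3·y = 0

Using integrating factor method:

General solution: y = Ce^(-2x^4)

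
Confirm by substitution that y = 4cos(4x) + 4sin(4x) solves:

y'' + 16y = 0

Verification:
y'' = -64cos(4x) - 64sin(4x)
y'' + 16y = 0 ✓

Yes, it is a solution.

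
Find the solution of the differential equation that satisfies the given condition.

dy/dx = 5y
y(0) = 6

General solution: y = Ce^(5x)
Applying IC y(0) = 6:
Particular solution: y = 6e^(5x)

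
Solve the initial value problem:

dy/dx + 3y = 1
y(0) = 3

General solution: y = 1/3 + Ce^(-3x)
Applying y(0) = 3: C = 3 - 1/3 = 8/3
Particular solution: y = 1/3 + (8/3)e^(-3x)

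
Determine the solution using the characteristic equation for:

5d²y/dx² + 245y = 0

Characteristic equation: 5r² + 245 = 0
Divide by 5: r² + 49 = 0
Roots: r = ±7i (complex conjugates)
General solution: y = C₁cos(7x) + C₂sin(7x)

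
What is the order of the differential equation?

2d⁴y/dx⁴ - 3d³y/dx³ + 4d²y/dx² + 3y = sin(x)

The order is 4 (highest derivative is of order 4).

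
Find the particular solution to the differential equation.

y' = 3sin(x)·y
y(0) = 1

General solution: y = Ce^(-3cos(x))
Applying IC y(0) = 1:
Particular solution: y = e^(3(1-cos(x)))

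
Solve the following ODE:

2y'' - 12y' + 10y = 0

Characteristic equation: 2r² - 12r + 10 = 0
Divide by 2: r² - 6r + 5 = 0
Roots: r = 1, 5 (distinct real)
General solution: y = C₁e^x + C₂e^(5x)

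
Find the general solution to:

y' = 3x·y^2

Separating variables and integrating:
-1/y = 3x^2/2 + C

General solution: y^-1 = (-3/2)x^2 + C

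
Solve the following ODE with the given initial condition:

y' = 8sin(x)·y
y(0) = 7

General solution: y = Ce^(-8cos(x))
Applying IC y(0) = 7:
Particular solution: y = 7e^(8(1-cos(x)))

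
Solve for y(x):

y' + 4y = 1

Using integrating factor method:

General solution: y = 1/4 + Ce^(-4x)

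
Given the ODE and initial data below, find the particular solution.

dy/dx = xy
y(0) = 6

General solution: y = Ce^(x²/2)
Applying IC y(0) = 6:
Particular solution: y = 6e^(x²/2)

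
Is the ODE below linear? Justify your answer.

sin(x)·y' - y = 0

Yes. Linear (y and its derivatives appear to the first power only, no products of y terms)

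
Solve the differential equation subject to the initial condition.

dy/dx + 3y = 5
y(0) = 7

General solution: y = 5/3 + Ce^(-3x)
Applying y(0) = 7: C = 7 - 5/3 = 16/3
Particular solution: y = 5/3 + (16/3)e^(-3x)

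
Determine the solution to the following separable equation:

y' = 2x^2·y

Separating variables and integrating:
ln|y| = 2x^3/3 + C

General solution: y = Ce^(2x^3/3)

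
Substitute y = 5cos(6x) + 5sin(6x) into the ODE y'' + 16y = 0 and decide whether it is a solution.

Verification:
y'' = -180cos(6x) - 180sin(6x)
y'' + 16y ≠ 0 (frequency mismatch: got 36 instead of 16)

No, it is not a solution.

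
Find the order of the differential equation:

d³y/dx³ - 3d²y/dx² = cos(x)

The order is 3 (highest derivative is of order 3).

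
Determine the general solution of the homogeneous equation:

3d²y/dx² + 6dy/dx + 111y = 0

Characteristic equation: 3r² + 6r + 111 = 0
Divide by 3: r² + 2r + 37 = 0
Roots: r = -1 ± 6i (complex conjugates)
General solution: y = e^(-x)(C₁cos(6x) + C₂sin(6x))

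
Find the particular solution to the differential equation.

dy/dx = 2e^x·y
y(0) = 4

General solution: y = Ce^(2e^x)
Applying IC y(0) = 4:
Particular solution: y = 4e^(2(e^x - 1))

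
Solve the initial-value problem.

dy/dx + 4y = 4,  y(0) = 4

General solution: y = 1 + Ce^(-4x)
Applying y(0) = 4: C = 4 - 1 = 3
Particular solution: y = 1 + 3e^(-4x)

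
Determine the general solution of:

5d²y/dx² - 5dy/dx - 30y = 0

Characteristic equation: 5r² - 5r - 30 = 0
Divide by 5: r² - r - 6 = 0
Roots: r = 3, -2 (distinct real)
General solution: y = C₁e^(3x) + C₂e^(-2x)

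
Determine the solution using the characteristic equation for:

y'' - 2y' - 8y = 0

Characteristic equation: r² - 2r - 8 = 0
Roots: r = 4, -2 (distinct real)
General solution: y = C₁e^(4x) + C₂e^(-2x)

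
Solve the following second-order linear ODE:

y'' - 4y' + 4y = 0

Characteristic equation: r² - 4r + 4 = 0
Factored: (r - 2)² = 0
Repeated root: r = 2
General solution: y = (C₁ + C₂x)e^(2x)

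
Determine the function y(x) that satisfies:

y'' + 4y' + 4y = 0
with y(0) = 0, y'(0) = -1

General solution: y = (C₁ + C₂x)e^(-2x)
Repeated root r = -2
Applying ICs: C₁ = 0, C₂ = -1
Particular solution: y = -xe^(-2x)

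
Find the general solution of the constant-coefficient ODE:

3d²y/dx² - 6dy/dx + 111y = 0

Characteristic equation: 3r² - 6r + 111 = 0
Divide by 3: r² - 2r + 37 = 0
Roots: r = 1 ± 6i (complex conjugates)
General solution: y = e^x(C₁cos(6x) + C₂sin(6x))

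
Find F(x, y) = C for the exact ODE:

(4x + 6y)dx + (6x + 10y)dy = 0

Verify exactness: ∂M/∂y = ∂N/∂x ✓
Find F(x,y) such that ∂F/∂x = M, ∂F/∂y = N
Solution: 2x² + 6xy + 5y² = C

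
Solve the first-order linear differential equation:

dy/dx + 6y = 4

Using integrating factor method:

General solution: y = 2/3 + Ce^(-6x)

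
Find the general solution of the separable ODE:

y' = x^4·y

Separating variables and integrating:
ln|y| = x^5/5 + C

General solution: y = Ce^(x^5/5)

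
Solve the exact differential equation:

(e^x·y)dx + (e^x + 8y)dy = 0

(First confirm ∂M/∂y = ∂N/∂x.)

Verify exactness: ∂M/∂y = ∂N/∂x ✓
Find F(x,y) such that ∂F/∂x = M, ∂F/∂y = N
Solution: e^x·y + 4y² = C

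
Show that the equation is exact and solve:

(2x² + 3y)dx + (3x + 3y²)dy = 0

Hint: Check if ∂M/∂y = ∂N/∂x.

Verify exactness: ∂M/∂y = ∂N/∂x ✓
Find F(x,y) such that ∂F/∂x = M, ∂F/∂y = N
Solution: 2x³/3 + 3xy + y³ = C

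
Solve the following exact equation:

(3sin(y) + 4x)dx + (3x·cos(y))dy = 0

Verify exactness: ∂M/∂y = ∂N/∂x ✓
Find F(x,y) such that ∂F/∂x = M, ∂F/∂y = N
Solution: 3x·sin(y) + 2x² = C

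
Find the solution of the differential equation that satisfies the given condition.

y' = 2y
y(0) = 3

General solution: y = Ce^(2x)
Applying IC y(0) = 3:
Particular solution: y = 3e^(2x)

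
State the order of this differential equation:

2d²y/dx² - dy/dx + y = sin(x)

The order is 2 (highest derivative is of order 2).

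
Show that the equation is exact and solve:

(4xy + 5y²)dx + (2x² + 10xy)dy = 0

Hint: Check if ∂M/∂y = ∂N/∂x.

Verify exactness: ∂M/∂y = ∂N/∂x ✓
Find F(x,y) such that ∂F/∂x = M, ∂F/∂y = N
Solution: 2x²y + 5xy² = C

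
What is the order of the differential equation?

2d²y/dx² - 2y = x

The order is 2 (highest derivative is of order 2).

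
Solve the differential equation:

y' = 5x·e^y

Separating variables and integrating:
-e^(-y) = 5x²/2 + C

General solution: y = -ln(C - 5x²/2)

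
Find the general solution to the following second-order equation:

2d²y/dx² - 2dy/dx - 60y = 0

Characteristic equation: 2r² - 2r - 60 = 0
Divide by 2: r² - r - 30 = 0
Roots: r = 6, -5 (distinct real)
General solution: y = C₁e^(6x) + C₂e^(-5x)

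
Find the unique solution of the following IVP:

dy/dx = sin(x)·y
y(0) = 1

General solution: y = Ce^(-cos(x))
Applying IC y(0) = 1:
Particular solution: y = e^(1-cos(x))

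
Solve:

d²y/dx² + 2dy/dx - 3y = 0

Characteristic equation: r² + 2r - 3 = 0
Roots: r = 1, -3 (distinct real)
General solution: y = C₁e^x + C₂e^(-3x)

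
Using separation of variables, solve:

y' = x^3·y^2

Separating variables and integrating:
-1/y = x^4/4 + C

General solution: y^-1 = (-1/4)x^4 + C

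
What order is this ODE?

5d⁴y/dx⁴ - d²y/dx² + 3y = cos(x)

The order is 4 (highest derivative is of order 4).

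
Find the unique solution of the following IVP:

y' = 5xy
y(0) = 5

General solution: y = Ce^(5x²/2)
Applying IC y(0) = 5:
Particular solution: y = 5e^(5x²/2)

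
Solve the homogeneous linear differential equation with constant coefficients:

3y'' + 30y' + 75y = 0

Characteristic equation: 3r² + 30r + 75 = 0
Divide by 3: r² + 10r + 25 = 0
Factored: (r + 5)² = 0
Repeated root: r = -5
General solution: y = (C₁ + C₂x)e^(-5x)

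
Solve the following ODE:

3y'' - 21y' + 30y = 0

Characteristic equation: 3r² - 21r + 30 = 0
Divide by 3: r² - 7r + 10 = 0
Roots: r = 2, 5 (distinct real)
General solution: y = C₁e^(2x) + C₂e^(5x)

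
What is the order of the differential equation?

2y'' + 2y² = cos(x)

The order is 2 (highest derivative is of order 2).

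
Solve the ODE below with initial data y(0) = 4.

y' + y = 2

General solution: y = 2 + Ce^(-x)
Applying y(0) = 4: C = 4 - 2 = 2
Particular solution: y = 2 + 2e^(-x)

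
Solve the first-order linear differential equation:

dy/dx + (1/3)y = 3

Using integrating factor method:

General solution: y = 9 + Ce^(-x/3)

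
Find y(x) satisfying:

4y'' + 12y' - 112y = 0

Characteristic equation: 4r² + 12r - 112 = 0
Divide by 4: r² + 3r - 28 = 0
Roots: r = 4, -7 (distinct real)
General solution: y = C₁e^(4x) + C₂e^(-7x)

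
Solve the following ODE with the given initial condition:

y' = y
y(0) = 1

General solution: y = Ce^x
Applying IC y(0) = 1:
Particular solution: y = e^x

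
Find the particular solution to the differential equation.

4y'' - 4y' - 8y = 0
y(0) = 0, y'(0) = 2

General solution: y = C₁e^(2x) + C₂e^(-x)
Applying ICs: C₁ = 2/3, C₂ = -2/3
Particular solution: y = (2/3)e^(2x) - (2/3)e^(-x)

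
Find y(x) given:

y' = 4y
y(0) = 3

General solution: y = Ce^(4x)
Applying IC y(0) = 3:
Particular solution: y = 3e^(4x)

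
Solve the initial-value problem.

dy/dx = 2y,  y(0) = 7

General solution: y = Ce^(2x)
Applying IC y(0) = 7:
Particular solution: y = 7e^(2x)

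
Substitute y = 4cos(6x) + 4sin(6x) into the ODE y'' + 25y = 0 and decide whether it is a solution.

Verification:
y'' = -144cos(6x) - 144sin(6x)
y'' + 25y ≠ 0 (frequency mismatch: got 36 instead of 25)

No, it is not a solution.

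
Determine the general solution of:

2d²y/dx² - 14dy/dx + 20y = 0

Characteristic equation: 2r² - 14r + 20 = 0
Divide by 2: r² - 7r + 10 = 0
Roots: r = 2, 5 (distinct real)
General solution: y = C₁e^(2x) + C₂e^(5x)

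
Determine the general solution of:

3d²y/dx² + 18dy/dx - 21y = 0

Characteristic equation: 3r² + 18r - 21 = 0
Divide by 3: r² + 6r - 7 = 0
Roots: r = 1, -7 (distinct real)
General solution: y = C₁e^x + C₂e^(-7x)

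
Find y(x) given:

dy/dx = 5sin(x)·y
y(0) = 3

General solution: y = Ce^(-5cos(x))
Applying IC y(0) = 3:
Particular solution: y = 3e^(5(1-cos(x)))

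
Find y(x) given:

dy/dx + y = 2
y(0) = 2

General solution: y = 2 + Ce^(-x)
Applying y(0) = 2: C = 2 - 2 = 0
Particular solution: y = 2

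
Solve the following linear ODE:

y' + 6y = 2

Using integrating factor method:

General solution: y = 1/3 + Ce^(-6x)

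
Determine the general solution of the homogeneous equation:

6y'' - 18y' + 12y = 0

Characteristic equation: 6r² - 18r + 12 = 0
Divide by 6: r² - 3r + 2 = 0
Roots: r = 2, 1 (distinct real)
General solution: y = C₁e^(2x) + C₂e^x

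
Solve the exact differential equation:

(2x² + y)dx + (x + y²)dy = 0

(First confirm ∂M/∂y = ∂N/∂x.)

Verify exactness: ∂M/∂y = ∂N/∂x ✓
Find F(x,y) such that ∂F/∂x = M, ∂F/∂y = N
Solution: 2x³/3 + xy + y³/3 = C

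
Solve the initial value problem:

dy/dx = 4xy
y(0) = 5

General solution: y = Ce^(2x²)
Applying IC y(0) = 5:
Particular solution: y = 5e^(2x²)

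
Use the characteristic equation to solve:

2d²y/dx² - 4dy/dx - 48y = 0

Characteristic equation: 2r² - 4r - 48 = 0
Divide by 2: r² - 2r - 24 = 0
Roots: r = 6, -4 (distinct real)
General solution: y = C₁e^(6x) + C₂e^(-4x)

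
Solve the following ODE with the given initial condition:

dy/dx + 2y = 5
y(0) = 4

General solution: y = 5/2 + Ce^(-2x)
Applying y(0) = 4: C = 4 - 5/2 = 3/2
Particular solution: y = 5/2 + (3/2)e^(-2x)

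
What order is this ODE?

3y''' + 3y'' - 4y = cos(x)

The order is 3 (highest derivative is of order 3).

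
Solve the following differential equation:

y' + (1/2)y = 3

Using integrating factor method:

General solution: y = 6 + Ce^(-x/2)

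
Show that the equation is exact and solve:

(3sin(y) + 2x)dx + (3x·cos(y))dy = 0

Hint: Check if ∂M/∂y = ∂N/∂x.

Verify exactness: ∂M/∂y = ∂N/∂x ✓
Find F(x,y) such that ∂F/∂x = M, ∂F/∂y = N
Solution: 3x·sin(y) + x² = C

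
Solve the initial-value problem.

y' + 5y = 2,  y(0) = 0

General solution: y = 2/5 + Ce^(-5x)
Applying y(0) = 0: C = 0 - 2/5 = -2/5
Particular solution: y = 2/5 - (2/5)e^(-5x)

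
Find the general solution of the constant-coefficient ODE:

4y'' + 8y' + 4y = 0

Characteristic equation: 4r² + 8r + 4 = 0
Divide by 4: r² + 2r + 1 = 0
Factored: (r + 1)² = 0
Repeated root: r = -1
General solution: y = (C₁ + C₂x)e^(-x)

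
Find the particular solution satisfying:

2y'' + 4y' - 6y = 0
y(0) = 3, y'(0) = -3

General solution: y = C₁e^x + C₂e^(-3x)
Applying ICs: C₁ = 3/2, C₂ = 3/2
Particular solution: y = (3/2)e^x + (3/2)e^(-3x)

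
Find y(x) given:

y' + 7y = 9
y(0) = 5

General solution: y = 9/7 + Ce^(-7x)
Applying y(0) = 5: C = 5 - 9/7 = 26/7
Particular solution: y = 9/7 + (26/7)e^(-7x)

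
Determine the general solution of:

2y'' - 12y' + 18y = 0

Characteristic equation: 2r² - 12r + 18 = 0
Divide by 2: r² - 6r + 9 = 0
Factored: (r - 3)² = 0
Repeated root: r = 3
General solution: y = (C₁ + C₂x)e^(3x)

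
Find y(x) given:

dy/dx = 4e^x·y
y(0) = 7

General solution: y = Ce^(4e^x)
Applying IC y(0) = 7:
Particular solution: y = 7e^(4(e^x - 1))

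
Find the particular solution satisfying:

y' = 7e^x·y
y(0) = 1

General solution: y = Ce^(7e^x)
Applying IC y(0) = 1:
Particular solution: y = e^(7(e^x - 1))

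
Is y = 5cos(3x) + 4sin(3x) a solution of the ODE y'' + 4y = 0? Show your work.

Verification:
y'' = -45cos(3x) - 36sin(3x)
y'' + 4y ≠ 0 (frequency mismatch: got 9 instead of 4)

No, it is not a solution.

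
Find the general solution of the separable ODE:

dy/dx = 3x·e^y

Separating variables and integrating:
-e^(-y) = 3x²/2 + C

General solution: y = -ln(C - 3x²/2)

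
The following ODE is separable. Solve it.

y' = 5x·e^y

Separating variables and integrating:
-e^(-y) = 5x²/2 + C

General solution: y = -ln(C - 5x²/2)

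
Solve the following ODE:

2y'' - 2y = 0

Characteristic equation: 2r² - 2 = 0
Divide by 2: r² - 1 = 0
Roots: r = 1, -1 (distinct real)
General solution: y = C₁e^x + C₂e^(-x)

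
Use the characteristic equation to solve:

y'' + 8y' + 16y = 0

Characteristic equation: r² + 8r + 16 = 0
Factored: (r + 4)² = 0
Repeated root: r = -4
General solution: y = (C₁ + C₂x)e^(-4x)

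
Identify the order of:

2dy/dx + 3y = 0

The order is 1 (highest derivative is of order 1).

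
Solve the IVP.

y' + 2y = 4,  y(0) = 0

General solution: y = 2 + Ce^(-2x)
Applying y(0) = 0: C = 0 - 2 = -2
Particular solution: y = 2 - 2e^(-2x)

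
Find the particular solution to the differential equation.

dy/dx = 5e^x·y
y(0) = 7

General solution: y = Ce^(5e^x)
Applying IC y(0) = 7:
Particular solution: y = 7e^(5(e^x - 1))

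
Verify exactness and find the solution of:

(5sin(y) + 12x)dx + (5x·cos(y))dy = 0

Verify exactness: ∂M/∂y = ∂N/∂x ✓
Find F(x,y) such that ∂F/∂x = M, ∂F/∂y = N
Solution: 5x·sin(y) + 6x² = C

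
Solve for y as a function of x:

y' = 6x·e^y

Separating variables and integrating:
-e^(-y) = 3x² + C

General solution: y = -ln(C - 3x²)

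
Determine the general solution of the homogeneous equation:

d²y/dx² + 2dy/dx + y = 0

Characteristic equation: r² + 2r + 1 = 0
Factored: (r + 1)² = 0
Repeated root: r = -1
General solution: y = (C₁ + C₂x)e^(-x)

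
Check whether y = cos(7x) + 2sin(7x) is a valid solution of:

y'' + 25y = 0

Verification:
y'' = -49cos(7x) - 98sin(7x)
y'' + 25y ≠ 0 (frequency mismatch: got 49 instead of 25)

No, it is not a solution.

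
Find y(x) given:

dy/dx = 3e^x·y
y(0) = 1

General solution: y = Ce^(3e^x)
Applying IC y(0) = 1:
Particular solution: y = e^(3(e^x - 1))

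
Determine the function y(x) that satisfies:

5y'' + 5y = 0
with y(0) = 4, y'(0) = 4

General solution: y = C₁cos(x) + C₂sin(x)
Complex roots r = ±i
Applying ICs: C₁ = 4, C₂ = 4
Particular solution: y = 4cos(x) + 4sin(x)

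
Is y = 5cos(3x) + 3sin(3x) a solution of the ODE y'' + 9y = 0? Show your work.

Verification:
y'' = -45cos(3x) - 27sin(3x)
y'' + 9y = 0 ✓

Yes, it is a solution.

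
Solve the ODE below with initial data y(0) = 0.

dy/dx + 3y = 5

General solution: y = 5/3 + Ce^(-3x)
Applying y(0) = 0: C = 0 - 5/3 = -5/3
Particular solution: y = 5/3 - (5/3)e^(-3x)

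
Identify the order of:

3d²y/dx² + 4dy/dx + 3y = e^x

The order is 2 (highest derivative is of order 2).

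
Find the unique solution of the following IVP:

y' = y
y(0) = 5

General solution: y = Ce^x
Applying IC y(0) = 5:
Particular solution: y = 5e^x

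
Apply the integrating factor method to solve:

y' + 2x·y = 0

Using integrating factor method:

General solution: y = Ce^(-x^2)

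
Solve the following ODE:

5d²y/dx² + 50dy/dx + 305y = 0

Characteristic equation: 5r² + 50r + 305 = 0
Divide by 5: r² + 10r + 61 = 0
Roots: r = -5 ± 6i (complex conjugates)
General solution: y = e^(-5x)(C₁cos(6x) + C₂sin(6x))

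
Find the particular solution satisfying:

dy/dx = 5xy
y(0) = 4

General solution: y = Ce^(5x²/2)
Applying IC y(0) = 4:
Particular solution: y = 4e^(5x²/2)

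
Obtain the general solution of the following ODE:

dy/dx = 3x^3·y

Separating variables and integrating:
ln|y| = 3x^4/4 + C

General solution: y = Ce^(3x^4/4)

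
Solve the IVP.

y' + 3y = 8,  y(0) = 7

General solution: y = 8/3 + Ce^(-3x)
Applying y(0) = 7: C = 7 - 8/3 = 13/3
Particular solution: y = 8/3 + (13/3)e^(-3x)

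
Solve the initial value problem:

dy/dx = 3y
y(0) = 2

General solution: y = Ce^(3x)
Applying IC y(0) = 2:
Particular solution: y = 2e^(3x)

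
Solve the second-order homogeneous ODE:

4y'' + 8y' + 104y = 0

Characteristic equation: 4r² + 8r + 104 = 0
Divide by 4: r² + 2r + 26 = 0
Roots: r = -1 ± 5i (complex conjugates)
General solution: y = e^(-x)(C₁cos(5x) + C₂sin(5x))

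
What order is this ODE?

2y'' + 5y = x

The order is 2 (highest derivative is of order 2).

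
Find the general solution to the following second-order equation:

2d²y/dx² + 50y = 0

Characteristic equation: 2r² + 50 = 0
Divide by 2: r² + 25 = 0
Roots: r = ±5i (complex conjugates)
General solution: y = C₁cos(5x) + C₂sin(5x)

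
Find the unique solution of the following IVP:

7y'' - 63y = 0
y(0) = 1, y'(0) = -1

General solution: y = C₁e^(3x) + C₂e^(-3x)
Applying ICs: C₁ = 1/3, C₂ = 2/3
Particular solution: y = (1/3)e^(3x) + (2/3)e^(-3x)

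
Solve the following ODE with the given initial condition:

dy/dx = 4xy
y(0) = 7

General solution: y = Ce^(2x²)
Applying IC y(0) = 7:
Particular solution: y = 7e^(2x²)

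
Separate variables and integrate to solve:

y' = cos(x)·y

Separating variables and integrating:
ln|y| = sin(x) + C

General solution: y = Ce^(sin(x))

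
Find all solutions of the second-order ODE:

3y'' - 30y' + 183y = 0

Characteristic equation: 3r² - 30r + 183 = 0
Divide by 3: r² - 10r + 61 = 0
Roots: r = 5 ± 6i (complex conjugates)
General solution: y = e^(5x)(C₁cos(6x) + C₂sin(6x))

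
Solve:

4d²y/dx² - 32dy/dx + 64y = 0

Characteristic equation: 4r² - 32r + 64 = 0
Divide by 4: r² - 8r + 16 = 0
Factored: (r - 4)² = 0
Repeated root: r = 4
General solution: y = (C₁ + C₂x)e^(4x)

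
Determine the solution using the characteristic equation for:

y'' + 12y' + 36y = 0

Characteristic equation: r² + 12r + 36 = 0
Factored: (r + 6)² = 0
Repeated root: r = -6
General solution: y = (C₁ + C₂x)e^(-6x)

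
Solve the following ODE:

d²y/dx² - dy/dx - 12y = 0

Characteristic equation: r² - r - 12 = 0
Roots: r = 4, -3 (distinct real)
General solution: y = C₁e^(4x) + C₂e^(-3x)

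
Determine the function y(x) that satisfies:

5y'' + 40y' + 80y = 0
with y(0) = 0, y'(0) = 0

General solution: y = (C₁ + C₂x)e^(-4x)
Repeated root r = -4
Applying ICs: C₁ = 0, C₂ = 0
Particular solution: y = 0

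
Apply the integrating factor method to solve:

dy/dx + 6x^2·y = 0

Using integrating factor method:

General solution: y = Ce^(-2x^3)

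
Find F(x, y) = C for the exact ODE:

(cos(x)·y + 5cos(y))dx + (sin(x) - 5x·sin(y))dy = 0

Verify exactness: ∂M/∂y = ∂N/∂x ✓
Find F(x,y) such that ∂F/∂x = M, ∂F/∂y = N
Solution: sin(x)·y + 5x·cos(y) = C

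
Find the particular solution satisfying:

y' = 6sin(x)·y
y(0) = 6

General solution: y = Ce^(-6cos(x))
Applying IC y(0) = 6:
Particular solution: y = 6e^(6(1-cos(x)))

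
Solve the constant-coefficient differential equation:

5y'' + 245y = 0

Characteristic equation: 5r² + 245 = 0
Divide by 5: r² + 49 = 0
Roots: r = ±7i (complex conjugates)
General solution: y = C₁cos(7x) + C₂sin(7x)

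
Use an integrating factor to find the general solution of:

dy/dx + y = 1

Using integrating factor method:

General solution: y = 1 + Ce^(-x)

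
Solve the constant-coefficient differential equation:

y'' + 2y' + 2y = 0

Characteristic equation: r² + 2r + 2 = 0
Roots: r = -1 ± i (complex conjugates)
General solution: y = e^(-x)(C₁cos(x) + C₂sin(x))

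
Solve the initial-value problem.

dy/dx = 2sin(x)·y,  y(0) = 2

General solution: y = Ce^(-2cos(x))
Applying IC y(0) = 2:
Particular solution: y = 2e^(2(1-cos(x)))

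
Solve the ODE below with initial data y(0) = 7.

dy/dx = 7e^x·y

General solution: y = Ce^(7e^x)
Applying IC y(0) = 7:
Particular solution: y = 7e^(7(e^x - 1))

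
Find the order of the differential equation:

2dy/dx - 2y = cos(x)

The order is 1 (highest derivative is of order 1).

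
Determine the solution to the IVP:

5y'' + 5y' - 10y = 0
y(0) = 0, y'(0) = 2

General solution: y = C₁e^x + C₂e^(-2x)
Applying ICs: C₁ = 2/3, C₂ = -2/3
Particular solution: y = (2/3)e^x - (2/3)e^(-2x)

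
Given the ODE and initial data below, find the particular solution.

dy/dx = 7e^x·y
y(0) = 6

General solution: y = Ce^(7e^x)
Applying IC y(0) = 6:
Particular solution: y = 6e^(7(e^x - 1))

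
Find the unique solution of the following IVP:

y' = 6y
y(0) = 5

General solution: y = Ce^(6x)
Applying IC y(0) = 5:
Particular solution: y = 5e^(6x)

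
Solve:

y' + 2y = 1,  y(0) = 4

General solution: y = 1/2 + Ce^(-2x)
Applying y(0) = 4: C = 4 - 1/2 = 7/2
Particular solution: y = 1/2 + (7/2)e^(-2x)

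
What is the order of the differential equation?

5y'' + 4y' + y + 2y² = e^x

The order is 2 (highest derivative is of order 2).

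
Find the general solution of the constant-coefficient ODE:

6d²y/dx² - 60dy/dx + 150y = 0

Characteristic equation: 6r² - 60r + 150 = 0
Divide by 6: r² - 10r + 25 = 0
Factored: (r - 5)² = 0
Repeated root: r = 5
General solution: y = (C₁ + C₂x)e^(5x)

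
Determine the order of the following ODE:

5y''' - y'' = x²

The order is 3 (highest derivative is of order 3).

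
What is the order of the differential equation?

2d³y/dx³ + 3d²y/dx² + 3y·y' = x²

The order is 3 (highest derivative is of order 3).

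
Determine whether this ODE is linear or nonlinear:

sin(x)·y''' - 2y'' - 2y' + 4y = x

Linear (y and its derivatives appear to the first power only, no products of y terms)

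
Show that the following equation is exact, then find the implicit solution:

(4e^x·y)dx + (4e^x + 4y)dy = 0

Verify exactness: ∂M/∂y = ∂N/∂x ✓
Find F(x,y) such that ∂F/∂x = M, ∂F/∂y = N
Solution: 4e^x·y + 2y² = C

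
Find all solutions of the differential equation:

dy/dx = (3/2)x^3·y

Separating variables and integrating:
ln|y| = 3x^4/8 + C

General solution: y = Ce^(3x^4/8)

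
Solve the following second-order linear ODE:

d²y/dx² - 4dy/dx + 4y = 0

Characteristic equation: r² - 4r + 4 = 0
Factored: (r - 2)² = 0
Repeated root: r = 2
General solution: y = (C₁ + C₂x)e^(2x)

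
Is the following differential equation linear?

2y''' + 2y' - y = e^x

Yes. Linear (y and its derivatives appear to the first power only, no products of y terms)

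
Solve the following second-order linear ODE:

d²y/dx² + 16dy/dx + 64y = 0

Characteristic equation: r² + 16r + 64 = 0
Factored: (r + 8)² = 0
Repeated root: r = -8
General solution: y = (C₁ + C₂x)e^(-8x)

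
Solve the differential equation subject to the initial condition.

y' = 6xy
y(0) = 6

General solution: y = Ce^(3x²)
Applying IC y(0) = 6:
Particular solution: y = 6e^(3x²)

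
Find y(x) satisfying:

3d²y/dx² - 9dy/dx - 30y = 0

Characteristic equation: 3r² - 9r - 30 = 0
Divide by 3: r² - 3r - 10 = 0
Roots: r = 5, -2 (distinct real)
General solution: y = C₁e^(5x) + C₂e^(-2x)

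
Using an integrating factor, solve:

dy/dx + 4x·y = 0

Using integrating factor method:

General solution: y = Ce^(-2x^2)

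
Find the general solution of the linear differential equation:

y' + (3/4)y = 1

Using integrating factor method:

General solution: y = 4/3 + Ce^(-3x/4)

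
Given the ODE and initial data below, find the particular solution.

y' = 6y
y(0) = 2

General solution: y = Ce^(6x)
Applying IC y(0) = 2:
Particular solution: y = 2e^(6x)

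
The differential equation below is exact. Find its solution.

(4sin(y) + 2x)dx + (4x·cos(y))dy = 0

Verify exactness: ∂M/∂y = ∂N/∂x ✓
Find F(x,y) such that ∂F/∂x = M, ∂F/∂y = N
Solution: 4x·sin(y) + x² = C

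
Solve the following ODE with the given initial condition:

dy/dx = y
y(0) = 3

General solution: y = Ce^x
Applying IC y(0) = 3:
Particular solution: y = 3e^x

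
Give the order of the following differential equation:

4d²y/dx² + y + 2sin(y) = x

The order is 2 (highest derivative is of order 2).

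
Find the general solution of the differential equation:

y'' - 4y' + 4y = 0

Characteristic equation: r² - 4r + 4 = 0
Factored: (r - 2)² = 0
Repeated root: r = 2
General solution: y = (C₁ + C₂x)e^(2x)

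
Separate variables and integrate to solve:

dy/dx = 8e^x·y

Separating variables and integrating:
ln|y| = 8e^x + C

General solution: y = Ce^(8e^x)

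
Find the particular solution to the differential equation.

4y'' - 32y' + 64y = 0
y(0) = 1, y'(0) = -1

General solution: y = (C₁ + C₂x)e^(4x)
Repeated root r = 4
Applying ICs: C₁ = 1, C₂ = -5
Particular solution: y = (1 - 5x)e^(4x)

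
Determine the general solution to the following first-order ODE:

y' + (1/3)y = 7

Using integrating factor method:

General solution: y = 21 + Ce^(-x/3)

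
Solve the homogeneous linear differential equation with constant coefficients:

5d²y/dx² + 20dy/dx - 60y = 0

Characteristic equation: 5r² + 20r - 60 = 0
Divide by 5: r² + 4r - 12 = 0
Roots: r = 2, -6 (distinct real)
General solution: y = C₁e^(2x) + C₂e^(-6x)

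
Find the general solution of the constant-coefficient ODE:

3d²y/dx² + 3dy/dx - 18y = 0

Characteristic equation: 3r² + 3r - 18 = 0
Divide by 3: r² + r - 6 = 0
Roots: r = 2, -3 (distinct real)
General solution: y = C₁e^(2x) + C₂e^(-3x)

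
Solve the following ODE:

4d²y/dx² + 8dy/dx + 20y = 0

Characteristic equation: 4r² + 8r + 20 = 0
Divide by 4: r² + 2r + 5 = 0
Roots: r = -1 ± 2i (complex conjugates)
General solution: y = e^(-x)(C₁cos(2x) + C₂sin(2x))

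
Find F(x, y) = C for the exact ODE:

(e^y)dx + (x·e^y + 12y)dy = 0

Verify exactness: ∂M/∂y = ∂N/∂x ✓
Find F(x,y) such that ∂F/∂x = M, ∂F/∂y = N
Solution: x·e^y + 6y² = C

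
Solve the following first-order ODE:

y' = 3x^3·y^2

Separating variables and integrating:
-1/y = 3x^4/4 + C

General solution: y^-1 = (-3/4)x^4 + C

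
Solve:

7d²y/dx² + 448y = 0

Characteristic equation: 7r² + 448 = 0
Divide by 7: r² + 64 = 0
Roots: r = ±8i (complex conjugates)
General solution: y = C₁cos(8x) + C₂sin(8x)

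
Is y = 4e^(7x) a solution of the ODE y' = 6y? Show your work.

Verification:
y = 4e^(7x)
y' = 28e^(7x)
But 6y = 24e^(7x)
y' ≠ 6y — the derivative does not match

No, it is not a solution.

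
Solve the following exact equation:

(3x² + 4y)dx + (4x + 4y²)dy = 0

Verify exactness: ∂M/∂y = ∂N/∂x ✓
Find F(x,y) such that ∂F/∂x = M, ∂F/∂y = N
Solution: x³ + 4xy + 4y³/3 = C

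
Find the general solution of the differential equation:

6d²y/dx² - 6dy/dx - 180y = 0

Characteristic equation: 6r² - 6r - 180 = 0
Divide by 6: r² - r - 30 = 0
Roots: r = 6, -5 (distinct real)
General solution: y = C₁e^(6x) + C₂e^(-5x)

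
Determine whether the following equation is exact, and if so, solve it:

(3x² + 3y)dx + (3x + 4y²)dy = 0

Verify exactness: ∂M/∂y = ∂N/∂x ✓
Find F(x,y) such that ∂F/∂x = M, ∂F/∂y = N
Solution: x³ + 3xy + 4y³/3 = C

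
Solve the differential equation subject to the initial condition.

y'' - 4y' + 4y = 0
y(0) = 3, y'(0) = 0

General solution: y = (C₁ + C₂x)e^(2x)
Repeated root r = 2
Applying ICs: C₁ = 3, C₂ = -6
Particular solution: y = (3 - 6x)e^(2x)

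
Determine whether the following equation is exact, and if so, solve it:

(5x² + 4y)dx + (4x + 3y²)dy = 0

Verify exactness: ∂M/∂y = ∂N/∂x ✓
Find F(x,y) such that ∂F/∂x = M, ∂F/∂y = N
Solution: 5x³/3 + 4xy + y³ = C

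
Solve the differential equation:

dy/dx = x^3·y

Separating variables and integrating:
ln|y| = x^4/4 + C

General solution: y = Ce^(x^4/4)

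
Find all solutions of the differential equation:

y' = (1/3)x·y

Separating variables and integrating:
ln|y| = x^2/6 + C

General solution: y = Ce^(x^2/6)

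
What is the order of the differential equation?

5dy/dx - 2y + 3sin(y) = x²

The order is 1 (highest derivative is of order 1).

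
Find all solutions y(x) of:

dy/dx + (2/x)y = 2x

Using integrating factor method:

General solution: y = (1/2)x^2 + Cx^(-2)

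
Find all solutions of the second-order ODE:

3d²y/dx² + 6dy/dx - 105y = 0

Characteristic equation: 3r² + 6r - 105 = 0
Divide by 3: r² + 2r - 35 = 0
Roots: r = 5, -7 (distinct real)
General solution: y = C₁e^(5x) + C₂e^(-7x)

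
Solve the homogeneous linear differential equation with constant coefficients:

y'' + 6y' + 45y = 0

Characteristic equation: r² + 6r + 45 = 0
Roots: r = -3 ± 6i (complex conjugates)
General solution: y = e^(-3x)(C₁cos(6x) + C₂sin(6x))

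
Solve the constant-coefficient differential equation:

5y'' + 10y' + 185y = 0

Characteristic equation: 5r² + 10r + 185 = 0
Divide by 5: r² + 2r + 37 = 0
Roots: r = -1 ± 6i (complex conjugates)
General solution: y = e^(-x)(C₁cos(6x) + C₂sin(6x))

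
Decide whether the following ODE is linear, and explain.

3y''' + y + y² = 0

Nonlinear (y² term)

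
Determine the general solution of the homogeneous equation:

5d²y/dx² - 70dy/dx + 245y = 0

Characteristic equation: 5r² - 70r + 245 = 0
Divide by 5: r² - 14r + 49 = 0
Factored: (r - 7)² = 0
Repeated root: r = 7
General solution: y = (C₁ + C₂x)e^(7x)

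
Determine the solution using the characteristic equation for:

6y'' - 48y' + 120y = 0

Characteristic equation: 6r² - 48r + 120 = 0
Divide by 6: r² - 8r + 20 = 0
Roots: r = 4 ± 2i (complex conjugates)
General solution: y = e^(4x)(C₁cos(2x) + C₂sin(2x))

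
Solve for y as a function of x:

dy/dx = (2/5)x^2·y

Separating variables and integrating:
ln|y| = 2x^3/15 + C

General solution: y = Ce^(2x^3/15)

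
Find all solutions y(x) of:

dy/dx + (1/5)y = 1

Using integrating factor method:

General solution: y = 5 + Ce^(-x/5)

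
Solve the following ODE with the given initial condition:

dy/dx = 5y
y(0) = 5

General solution: y = Ce^(5x)
Applying IC y(0) = 5:
Particular solution: y = 5e^(5x)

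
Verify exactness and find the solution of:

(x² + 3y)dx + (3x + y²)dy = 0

Verify exactness: ∂M/∂y = ∂N/∂x ✓
Find F(x,y) such that ∂F/∂x = M, ∂F/∂y = N
Solution: x³/3 + 3xy + y³/3 = C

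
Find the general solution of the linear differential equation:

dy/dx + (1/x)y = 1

Using integrating factor method:

General solution: y = (1/2)x + C/x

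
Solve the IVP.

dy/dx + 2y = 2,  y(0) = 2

General solution: y = 1 + Ce^(-2x)
Applying y(0) = 2: C = 2 - 1 = 1
Particular solution: y = 1 + e^(-2x)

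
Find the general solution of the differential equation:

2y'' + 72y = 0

Characteristic equation: 2r² + 72 = 0
Divide by 2: r² + 36 = 0
Roots: r = ±6i (complex conjugates)
General solution: y = C₁cos(6x) + C₂sin(6x)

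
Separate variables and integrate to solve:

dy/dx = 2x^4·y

Separating variables and integrating:
ln|y| = 2x^5/5 + C

General solution: y = Ce^(2x^5/5)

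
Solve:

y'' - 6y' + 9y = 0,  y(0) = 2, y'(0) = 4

General solution: y = (C₁ + C₂x)e^(3x)
Repeated root r = 3
Applying ICs: C₁ = 2, C₂ = -2
Particular solution: y = (2 - 2x)e^(3x)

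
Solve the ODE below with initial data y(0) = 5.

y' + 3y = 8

General solution: y = 8/3 + Ce^(-3x)
Applying y(0) = 5: C = 5 - 8/3 = 7/3
Particular solution: y = 8/3 + (7/3)e^(-3x)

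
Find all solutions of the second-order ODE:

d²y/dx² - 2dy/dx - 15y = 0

Characteristic equation: r² - 2r - 15 = 0
Roots: r = 5, -3 (distinct real)
General solution: y = C₁e^(5x) + C₂e^(-3x)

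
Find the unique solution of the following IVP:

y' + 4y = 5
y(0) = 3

General solution: y = 5/4 + Ce^(-4x)
Applying y(0) = 3: C = 3 - 5/4 = 7/4
Particular solution: y = 5/4 + (7/4)e^(-4x)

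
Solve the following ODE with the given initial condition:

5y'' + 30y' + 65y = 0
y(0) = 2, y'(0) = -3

General solution: y = e^(-3x)(C₁cos(2x) + C₂sin(2x))
Complex roots r = -3 ± 2i
Applying ICs: C₁ = 2, C₂ = 3/2
Particular solution: y = e^(-3x)(2cos(2x) + (3/2)sin(2x))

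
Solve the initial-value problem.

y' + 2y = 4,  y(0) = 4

General solution: y = 2 + Ce^(-2x)
Applying y(0) = 4: C = 4 - 2 = 2
Particular solution: y = 2 + 2e^(-2x)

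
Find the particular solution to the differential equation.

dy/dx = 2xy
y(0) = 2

General solution: y = Ce^(x²)
Applying IC y(0) = 2:
Particular solution: y = 2e^(x²)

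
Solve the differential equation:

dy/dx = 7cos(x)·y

Separating variables and integrating:
ln|y| = 7sin(x) + C

General solution: y = Ce^(7sin(x))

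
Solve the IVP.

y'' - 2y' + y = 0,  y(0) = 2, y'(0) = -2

General solution: y = (C₁ + C₂x)e^x
Repeated root r = 1
Applying ICs: C₁ = 2, C₂ = -4
Particular solution: y = (2 - 4x)e^x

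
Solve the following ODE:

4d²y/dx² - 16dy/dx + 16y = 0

Characteristic equation: 4r² - 16r + 16 = 0
Divide by 4: r² - 4r + 4 = 0
Factored: (r - 2)² = 0
Repeated root: r = 2
General solution: y = (C₁ + C₂x)e^(2x)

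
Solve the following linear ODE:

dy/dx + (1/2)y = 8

Using integrating factor method:

General solution: y = 16 + Ce^(-x/2)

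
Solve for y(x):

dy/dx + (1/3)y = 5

Using integrating factor method:

General solution: y = 15 + Ce^(-x/3)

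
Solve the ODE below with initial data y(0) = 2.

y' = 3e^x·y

General solution: y = Ce^(3e^x)
Applying IC y(0) = 2:
Particular solution: y = 2e^(3(e^x - 1))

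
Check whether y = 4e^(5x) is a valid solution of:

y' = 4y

Verification:
y = 4e^(5x)
y' = 20e^(5x)
But 4y = 16e^(5x)
y' ≠ 4y — the derivative does not match

No, it is not a solution.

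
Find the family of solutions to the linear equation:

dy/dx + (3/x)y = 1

Using integrating factor method:

General solution: y = (1/4)x + Cx^(-3)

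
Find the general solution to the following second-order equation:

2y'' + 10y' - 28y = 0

Characteristic equation: 2r² + 10r - 28 = 0
Divide by 2: r² + 5r - 14 = 0
Roots: r = 2, -7 (distinct real)
General solution: y = C₁e^(2x) + C₂e^(-7x)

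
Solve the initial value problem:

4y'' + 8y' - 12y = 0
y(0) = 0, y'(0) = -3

General solution: y = C₁e^x + C₂e^(-3x)
Applying ICs: C₁ = -3/4, C₂ = 3/4
Particular solution: y = -(3/4)e^x + (3/4)e^(-3x)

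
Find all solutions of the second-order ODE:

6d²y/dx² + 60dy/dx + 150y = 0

Characteristic equation: 6r² + 60r + 150 = 0
Divide by 6: r² + 10r + 25 = 0
Factored: (r + 5)² = 0
Repeated root: r = -5
General solution: y = (C₁ + C₂x)e^(-5x)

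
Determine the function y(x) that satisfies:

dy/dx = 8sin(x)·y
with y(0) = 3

General solution: y = Ce^(-8cos(x))
Applying IC y(0) = 3:
Particular solution: y = 3e^(8(1-cos(x)))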